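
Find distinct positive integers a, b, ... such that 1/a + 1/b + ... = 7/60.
1/9 + 1/180

Greedy algorithm:
7/60: ceiling(60/7) = 9, use 1/9
1/180: ceiling(180/1) = 180, use 1/180
Result: 7/60 = 1/9 + 1/180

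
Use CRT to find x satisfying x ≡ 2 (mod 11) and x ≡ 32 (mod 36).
68

Using Chinese Remainder Theorem:
M = 11 × 36 = 396
M1 = 36, M2 = 11
y1 = 36^(-1) mod 11 = 4
y2 = 11^(-1) mod 36 = 23
x = (2×36×4 + 32×11×23) mod 396 = 68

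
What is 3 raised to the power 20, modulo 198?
45

Repeated squaring. Binary of 20 = 10100.
3^1 ≡ 3 (mod 198); 3^2 ≡ 9 (mod 198); 3^4 ≡ 81 (mod 198); 3^8 ≡ 27 (mod 198); 3^16 ≡ 135 (mod 198)
3^20 = 3^4 × 3^16 ≡ 45 (mod 198)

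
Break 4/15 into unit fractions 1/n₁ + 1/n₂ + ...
1/4 + 1/60

Greedy algorithm:
4/15: ceiling(15/4) = 4, use 1/4
1/60: ceiling(60/1) = 60, use 1/60
Result: 4/15 = 1/4 + 1/60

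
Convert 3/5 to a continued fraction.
[0; 1, 1, 2]

Euclidean algorithm steps:
3 = 0 × 5 + 3
5 = 1 × 3 + 2
3 = 1 × 2 + 1
2 = 2 × 1 + 0
Continued fraction: [0; 1, 1, 2]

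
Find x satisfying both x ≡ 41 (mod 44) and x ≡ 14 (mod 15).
569

Using Chinese Remainder Theorem:
M = 44 × 15 = 660
M1 = 15, M2 = 44
y1 = 15^(-1) mod 44 = 3
y2 = 44^(-1) mod 15 = 14
x = (41×15×3 + 14×44×14) mod 660 = 569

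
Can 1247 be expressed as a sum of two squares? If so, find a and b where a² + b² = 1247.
Not possible

Factorization: 1247 = 29 × 43
By Fermat: n is sum of two squares iff every prime p ≡ 3 (mod 4) appears to even power.
Prime(s) ≡ 3 (mod 4) with odd exponent: [(43, 1)]
Therefore 1247 cannot be expressed as a² + b².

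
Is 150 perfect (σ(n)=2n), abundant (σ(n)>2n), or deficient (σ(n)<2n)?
abundant

Proper divisors of 150: sum = 1 + 2 + 3 + 5 + 6 + 10 + 15 + 25 + 30 + 50 + 75 = 222
Since 222 > 150, 150 is abundant.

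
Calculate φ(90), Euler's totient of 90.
24

90 = 2 × 3^2 × 5
φ(n) = n × ∏(1 - 1/p) for each prime p dividing n
φ(90) = 90 × (1 - 1/2) × (1 - 1/3) × (1 - 1/5) = 24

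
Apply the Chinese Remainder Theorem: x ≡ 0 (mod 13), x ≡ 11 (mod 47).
481

Using Chinese Remainder Theorem:
M = 13 × 47 = 611
M1 = 47, M2 = 13
y1 = 47^(-1) mod 13 = 5
y2 = 13^(-1) mod 47 = 29
x = (0×47×5 + 11×13×29) mod 611 = 481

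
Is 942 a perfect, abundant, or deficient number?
abundant

Proper divisors of 942: sum = 1 + 2 + 3 + 6 + 157 + 314 + 471 = 954
Since 954 > 942, 942 is abundant.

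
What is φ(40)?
16

40 = 2^3 × 5
φ(n) = n × ∏(1 - 1/p) for each prime p dividing n
φ(40) = 40 × (1 - 1/2) × (1 - 1/5) = 16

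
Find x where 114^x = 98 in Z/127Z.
26

Baby-step giant-step with step n = ⌈√127⌉ = 12.
Baby steps 114^j mod 127 (j:value) for j=0..11: 0:1, 1:114, 2:42, 3:89, 4:113, 5:55, 6:47, 7:24, 8:69, 9:119, 10:104, 11:45.
Giant-step multiplier: 114^(-12) ≡ 114^(126-12) = 114^114 ≡ 94 (mod 127).
Giant steps γ_i = 98·94^i mod 127: γ_0=98, γ_1=68, γ_2=42 (in table at j=2).
x = i·n + j = 2·12 + 2 = 26.
Check: 114^26 ≡ 98 (mod 127).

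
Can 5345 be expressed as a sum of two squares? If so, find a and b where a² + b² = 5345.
4² + 73² (a=4, b=73)

Factorization: 5345 = 5 × 1069
By Fermat: n is sum of two squares iff every prime p ≡ 3 (mod 4) appears to even power.
All primes ≡ 3 (mod 4) appear to even power.
Search a = 0, 1, 2, … for 5345 - a² a perfect square: first hit at a = 4: 5345 - 16 = 5329 = 73².
5345 = 4² + 73² = 16 + 5329 ✓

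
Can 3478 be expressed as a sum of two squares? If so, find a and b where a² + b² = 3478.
Not possible

Factorization: 3478 = 2 × 37 × 47
By Fermat: n is sum of two squares iff every prime p ≡ 3 (mod 4) appears to even power.
Prime(s) ≡ 3 (mod 4) with odd exponent: [(47, 1)]
Therefore 3478 cannot be expressed as a² + b².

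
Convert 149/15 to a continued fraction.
[9; 1, 14]

Euclidean algorithm steps:
149 = 9 × 15 + 14
15 = 1 × 14 + 1
14 = 14 × 1 + 0
Continued fraction: [9; 1, 14]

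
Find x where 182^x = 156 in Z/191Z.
98

Baby-step giant-step with step n = ⌈√191⌉ = 14.
Baby steps 182^j mod 191 (j:value) for j=0..13: 0:1, 1:182, 2:81, 3:35, 4:67, 5:161, 6:79, 7:53, 8:96, 9:91, 10:136, 11:113, 12:129, 13:176.
Giant-step multiplier: 182^(-14) ≡ 182^(190-14) = 182^176 ≡ 133 (mod 191).
Giant steps γ_i = 156·133^i mod 191: γ_0=156, γ_1=120, γ_2=107, γ_3=97, γ_4=104, γ_5=80, γ_6=135, γ_7=1 (in table at j=0).
x = i·n + j = 7·14 + 0 = 98.
Check: 182^98 ≡ 156 (mod 191).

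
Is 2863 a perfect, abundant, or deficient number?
deficient

Proper divisors of 2863: sum = 1 + 7 + 409 = 417
Since 417 < 2863, 2863 is deficient.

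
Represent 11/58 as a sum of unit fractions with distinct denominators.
1/6 + 1/44 + 1/3828

Greedy algorithm:
11/58: ceiling(58/11) = 6, use 1/6
2/87: ceiling(87/2) = 44, use 1/44
1/3828: ceiling(3828/1) = 3828, use 1/3828
Result: 11/58 = 1/6 + 1/44 + 1/3828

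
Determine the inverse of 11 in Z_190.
121

gcd(11, 190) = 1, so the inverse exists.
Extended Euclidean algorithm on (190, 11):
190 = 17 × 11 + 3  ⟹  3 = (1)·190 + (-17)·11
11 = 3 × 3 + 2  ⟹  2 = (-3)·190 + (52)·11
3 = 1 × 2 + 1  ⟹  1 = (4)·190 + (-69)·11
So (-69)·11 ≡ 1 (mod 190), i.e. 11^(-1) ≡ -69 ≡ 121 (mod 190).
Check: 11 × 121 = 1331 ≡ 1 (mod 190)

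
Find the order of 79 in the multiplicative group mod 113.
112

113 is prime, so ord(79) divides φ(113) = 112.
Divisors of 112: 1, 2, 4, 7, 8, 14, 16, 28, 56, 112.
Repeated squaring: 79^1 ≡ 79, 79^2 ≡ 26, 79^4 ≡ 111, 79^8 ≡ 4, 79^16 ≡ 16, 79^32 ≡ 30, 79^64 ≡ 109 (mod 113).
Test 79^d mod 113 for each divisor d in increasing order:
79^1 ≡ 79
79^2 ≡ 26
79^4 ≡ 111
79^7 = 79^4·79^2·79^1 ≡ 73
79^8 ≡ 4
79^14 = 79^8·79^4·79^2 ≡ 18
79^16 ≡ 16
79^28 = 79^16·79^8·79^4 ≡ 98
79^56 = 79^32·79^16·79^8 ≡ 112
79^112 = 79^64·79^32·79^16 ≡ 1  ← first divisor giving 1
The order is 112.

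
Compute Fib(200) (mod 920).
205

Matrix identity: Q^n = [[F_(n+1), F_n], [F_n, F_(n-1)]] with Q = [[1,1],[1,0]].
n = 200 = 11001000₂. Square-and-multiply, entries mod 920:
Q^1 = [[1,1],[1,0]]
Q^3 = (Q^1)²·Q = [[3,2],[2,1]]
Q^6 = (Q^3)² = [[13,8],[8,5]]
Q^12 = (Q^6)² = [[233,144],[144,89]]
Q^25 = (Q^12)²·Q = [[873,505],[505,368]]
Q^50 = (Q^25)² = [[554,185],[185,369]]
Q^100 = (Q^50)² = [[741,555],[555,186]]
Q^200 = (Q^100)² = [[586,205],[205,381]]
F_200 mod 920 = Q^200[0][1] = 205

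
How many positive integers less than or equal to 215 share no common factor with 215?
168

215 = 5 × 43
φ(n) = n × ∏(1 - 1/p) for each prime p dividing n
φ(215) = 215 × (1 - 1/5) × (1 - 1/43) = 168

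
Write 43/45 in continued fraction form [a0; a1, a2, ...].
[0; 1, 21, 2]

Euclidean algorithm steps:
43 = 0 × 45 + 43
45 = 1 × 43 + 2
43 = 21 × 2 + 1
2 = 2 × 1 + 0
Continued fraction: [0; 1, 21, 2]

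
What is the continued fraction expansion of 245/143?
[1; 1, 2, 2, 20]

Euclidean algorithm steps:
245 = 1 × 143 + 102
143 = 1 × 102 + 41
102 = 2 × 41 + 20
41 = 2 × 20 + 1
20 = 20 × 1 + 0
Continued fraction: [1; 1, 2, 2, 20]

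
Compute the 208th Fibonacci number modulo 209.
131

Matrix identity: Q^n = [[F_(n+1), F_n], [F_n, F_(n-1)]] with Q = [[1,1],[1,0]].
n = 208 = 11010000₂. Square-and-multiply, entries mod 209:
Q^1 = [[1,1],[1,0]]
Q^3 = (Q^1)²·Q = [[3,2],[2,1]]
Q^6 = (Q^3)² = [[13,8],[8,5]]
Q^13 = (Q^6)²·Q = [[168,24],[24,144]]
Q^26 = (Q^13)² = [[167,173],[173,203]]
Q^52 = (Q^26)² = [[134,56],[56,78]]
Q^104 = (Q^52)² = [[192,168],[168,24]]
Q^208 = (Q^104)² = [[89,131],[131,167]]
F_208 mod 209 = Q^208[0][1] = 131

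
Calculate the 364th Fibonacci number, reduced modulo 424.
59

Matrix identity: Q^n = [[F_(n+1), F_n], [F_n, F_(n-1)]] with Q = [[1,1],[1,0]].
n = 364 = 101101100₂. Square-and-multiply, entries mod 424:
Q^1 = [[1,1],[1,0]]
Q^2 = (Q^1)² = [[2,1],[1,1]]
Q^5 = (Q^2)²·Q = [[8,5],[5,3]]
Q^11 = (Q^5)²·Q = [[144,89],[89,55]]
Q^22 = (Q^11)² = [[249,327],[327,346]]
Q^45 = (Q^22)²·Q = [[127,178],[178,373]]
Q^91 = (Q^45)²·Q = [[285,325],[325,384]]
Q^182 = (Q^91)² = [[290,337],[337,377]]
Q^364 = (Q^182)² = [[85,59],[59,26]]
F_364 mod 424 = Q^364[0][1] = 59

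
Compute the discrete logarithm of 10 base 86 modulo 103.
99

Baby-step giant-step with step n = ⌈√103⌉ = 11.
Baby steps 86^j mod 103 (j:value) for j=0..10: 0:1, 1:86, 2:83, 3:31, 4:91, 5:101, 6:34, 7:40, 8:41, 9:24, 10:4.
Giant-step multiplier: 86^(-11) ≡ 86^(102-11) = 86^91 ≡ 53 (mod 103).
Giant steps γ_i = 10·53^i mod 103: γ_0=10, γ_1=15, γ_2=74, γ_3=8, γ_4=12, γ_5=18, γ_6=27, γ_7=92, γ_8=35, γ_9=1 (in table at j=0).
x = i·n + j = 9·11 + 0 = 99.
Check: 86^99 ≡ 10 (mod 103).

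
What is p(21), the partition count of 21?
792

p(n) counts ways to write n as a sum of positive integers (order ignored).
Euler's pentagonal recurrence: p(k) = p(k-1) + p(k-2) - p(k-5) - p(k-7) + p(k-12) + p(k-15) - ... (offsets j(3j∓1)/2, signs ++--, p(0)=1, p(<0)=0).
DP table for k = 0..20: p(0)=1, p(1)=1, p(2)=2, p(3)=3, p(4)=5, p(5)=7, p(6)=11, p(7)=15, p(8)=22, p(9)=30, p(10)=42, p(11)=56, p(12)=77, p(13)=101, p(14)=135, p(15)=176, p(16)=231, p(17)=297, p(18)=385, p(19)=490, p(20)=627.
Final step: p(21) = p(20) + p(19) - p(16) - p(14) + p(9) + p(6)
= 627 + 490 - 231 - 135 + 30 + 11
= 792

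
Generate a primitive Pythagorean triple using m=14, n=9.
(115, 252, 277)

Euclid's formula: a = m² - n², b = 2mn, c = m² + n²
m = 14, n = 9
a = 14² - 9² = 196 - 81 = 115
b = 2 × 14 × 9 = 252
c = 14² + 9² = 196 + 81 = 277
Verification: 115² + 252² = 13225 + 63504 = 76729 = 277² ✓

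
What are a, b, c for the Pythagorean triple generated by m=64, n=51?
(1495, 6528, 6697)

Euclid's formula: a = m² - n², b = 2mn, c = m² + n²
m = 64, n = 51
a = 64² - 51² = 4096 - 2601 = 1495
b = 2 × 64 × 51 = 6528
c = 64² + 51² = 4096 + 2601 = 6697
Verification: 1495² + 6528² = 2235025 + 42614784 = 44849809 = 6697² ✓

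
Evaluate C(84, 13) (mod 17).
16

Using Lucas' theorem:
Write n=84 and k=13 in base 17:
n in base 17: [4, 16]
k in base 17: [0, 13]
C(84,13) mod 17 = ∏ C(n_i, k_i) mod 17
Digit binomials (mod 17): C(4,0) = 1; C(16,13) = 560 ≡ 16
Product: 1 × 16 = 16 ≡ 16 (mod 17)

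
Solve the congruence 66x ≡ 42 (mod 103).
x ≡ 10 (mod 103)

gcd(66, 103) = 1, which divides 42, so solutions exist.
Find 66^(-1) mod 103 by the extended Euclidean algorithm:
103 = 1 × 66 + 37  ⟹  37 = (1)·103 + (-1)·66
66 = 1 × 37 + 29  ⟹  29 = (-1)·103 + (2)·66
37 = 1 × 29 + 8  ⟹  8 = (2)·103 + (-3)·66
29 = 3 × 8 + 5  ⟹  5 = (-7)·103 + (11)·66
8 = 1 × 5 + 3  ⟹  3 = (9)·103 + (-14)·66
5 = 1 × 3 + 2  ⟹  2 = (-16)·103 + (25)·66
3 = 1 × 2 + 1  ⟹  1 = (25)·103 + (-39)·66
So (-39)·66 ≡ 1 (mod 103), i.e. 66^(-1) ≡ -39 ≡ 64 (mod 103).
x ≡ 64 × 42 = 2688 ≡ 10 (mod 103).
Check: 66 × 10 = 660 ≡ 42 (mod 103).
Unique solution: x ≡ 10 (mod 103)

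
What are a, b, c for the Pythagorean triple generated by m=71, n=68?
(417, 9656, 9665)

Euclid's formula: a = m² - n², b = 2mn, c = m² + n²
m = 71, n = 68
a = 71² - 68² = 5041 - 4624 = 417
b = 2 × 71 × 68 = 9656
c = 71² + 68² = 5041 + 4624 = 9665
Verification: 417² + 9656² = 173889 + 93238336 = 93412225 = 9665² ✓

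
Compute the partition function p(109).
541946240

p(n) counts ways to write n as a sum of positive integers (order ignored).
Euler's pentagonal recurrence: p(k) = p(k-1) + p(k-2) - p(k-5) - p(k-7) + p(k-12) + p(k-15) - ... (offsets j(3j∓1)/2, signs ++--, p(0)=1, p(<0)=0).
DP table for k = 0..108: p(0)=1, p(1)=1, p(2)=2, p(3)=3, p(4)=5, p(5)=7, p(6)=11, p(7)=15, p(8)=22, p(9)=30, p(10)=42, p(11)=56, p(12)=77, p(13)=101, p(14)=135, p(15)=176, p(16)=231, p(17)=297, p(18)=385, p(19)=490, p(20)=627, p(21)=792, p(22)=1002, p(23)=1255, p(24)=1575, p(25)=1958, p(26)=2436, p(27)=3010, p(28)=3718, p(29)=4565, p(30)=5604, p(31)=6842, p(32)=8349, p(33)=10143, p(34)=12310, p(35)=14883, p(36)=17977, p(37)=21637, p(38)=26015, p(39)=31185, p(40)=37338, p(41)=44583, p(42)=53174, p(43)=63261, p(44)=75175, p(45)=89134, p(46)=105558, p(47)=124754, p(48)=147273, p(49)=173525, p(50)=204226, p(51)=239943, p(52)=281589, p(53)=329931, p(54)=386155, p(55)=451276, p(56)=526823, p(57)=614154, p(58)=715220, p(59)=831820, p(60)=966467, p(61)=1121505, p(62)=1300156, p(63)=1505499, p(64)=1741630, p(65)=2012558, p(66)=2323520, p(67)=2679689, p(68)=3087735, p(69)=3554345, p(70)=4087968, p(71)=4697205, p(72)=5392783, p(73)=6185689, p(74)=7089500, p(75)=8118264, p(76)=9289091, p(77)=10619863, p(78)=12132164, p(79)=13848650, p(80)=15796476, p(81)=18004327, p(82)=20506255, p(83)=23338469, p(84)=26543660, p(85)=30167357, p(86)=34262962, p(87)=38887673, p(88)=44108109, p(89)=49995925, p(90)=56634173, p(91)=64112359, p(92)=72533807, p(93)=82010177, p(94)=92669720, p(95)=104651419, p(96)=118114304, p(97)=133230930, p(98)=150198136, p(99)=169229875, p(100)=190569292, p(101)=214481126, p(102)=241265379, p(103)=271248950, p(104)=304801365, p(105)=342325709, p(106)=384276336, p(107)=431149389, p(108)=483502844.
Final step: p(109) = p(108) + p(107) - p(104) - p(102) + p(97) + p(94) - p(87) - p(83) + p(74) + p(69) - p(58) - p(52) + p(39) + p(32) - p(17) - p(9)
= 483502844 + 431149389 - 304801365 - 241265379 + 133230930 + 92669720 - 38887673 - 23338469 + 7089500 + 3554345 - 715220 - 281589 + 31185 + 8349 - 297 - 30
= 541946240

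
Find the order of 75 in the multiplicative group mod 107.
53

107 is prime, so ord(75) divides φ(107) = 106.
Divisors of 106: 1, 2, 53, 106.
Repeated squaring: 75^1 ≡ 75, 75^2 ≡ 61, 75^4 ≡ 83, 75^8 ≡ 41, 75^16 ≡ 76, 75^32 ≡ 105, 75^64 ≡ 4 (mod 107).
Test 75^d mod 107 for each divisor d in increasing order:
75^1 ≡ 75
75^2 ≡ 61
75^53 = 75^32·75^16·75^4·75^1 ≡ 1  ← first divisor giving 1
The order is 53.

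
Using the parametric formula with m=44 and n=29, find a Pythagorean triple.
(1095, 2552, 2777)

Euclid's formula: a = m² - n², b = 2mn, c = m² + n²
m = 44, n = 29
a = 44² - 29² = 1936 - 841 = 1095
b = 2 × 44 × 29 = 2552
c = 44² + 29² = 1936 + 841 = 2777
Verification: 1095² + 2552² = 1199025 + 6512704 = 7711729 = 2777² ✓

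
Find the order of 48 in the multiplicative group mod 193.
48

193 is prime, so ord(48) divides φ(193) = 192.
Divisors of 192: 1, 2, 3, 4, 6, 8, 12, 16, 24, 32, 48, 64, 96, 192.
Repeated squaring: 48^1 ≡ 48, 48^2 ≡ 181, 48^4 ≡ 144, 48^8 ≡ 85, 48^16 ≡ 84, 48^32 ≡ 108, 48^64 ≡ 84, 48^128 ≡ 108 (mod 193).
Test 48^d mod 193 for each divisor d in increasing order:
48^1 ≡ 48
48^2 ≡ 181
48^3 = 48^2·48^1 ≡ 3
48^4 ≡ 144
48^6 = 48^4·48^2 ≡ 9
48^8 ≡ 85
48^12 = 48^8·48^4 ≡ 81
48^16 ≡ 84
48^24 = 48^16·48^8 ≡ 192
48^32 ≡ 108
48^48 = 48^32·48^16 ≡ 1  ← first divisor giving 1
The order is 48.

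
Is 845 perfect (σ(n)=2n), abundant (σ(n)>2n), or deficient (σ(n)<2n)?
deficient

Proper divisors of 845: sum = 1 + 5 + 13 + 65 + 169 = 253
Since 253 < 845, 845 is deficient.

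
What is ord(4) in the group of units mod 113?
14

113 is prime, so ord(4) divides φ(113) = 112.
Divisors of 112: 1, 2, 4, 7, 8, 14, 16, 28, 56, 112.
Repeated squaring: 4^1 ≡ 4, 4^2 ≡ 16, 4^4 ≡ 30, 4^8 ≡ 109, 4^16 ≡ 16, 4^32 ≡ 30, 4^64 ≡ 109 (mod 113).
Test 4^d mod 113 for each divisor d in increasing order:
4^1 ≡ 4
4^2 ≡ 16
4^4 ≡ 30
4^7 = 4^4·4^2·4^1 ≡ 112
4^8 ≡ 109
4^14 = 4^8·4^4·4^2 ≡ 1  ← first divisor giving 1
The order is 14.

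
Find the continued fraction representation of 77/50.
[1; 1, 1, 5, 1, 3]

Euclidean algorithm steps:
77 = 1 × 50 + 27
50 = 1 × 27 + 23
27 = 1 × 23 + 4
23 = 5 × 4 + 3
4 = 1 × 3 + 1
3 = 3 × 1 + 0
Continued fraction: [1; 1, 1, 5, 1, 3]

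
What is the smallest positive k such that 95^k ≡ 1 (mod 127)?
14

127 is prime, so ord(95) divides φ(127) = 126.
Divisors of 126: 1, 2, 3, 6, 7, 9, 14, 18, 21, 42, 63, 126.
Repeated squaring: 95^1 ≡ 95, 95^2 ≡ 8, 95^4 ≡ 64, 95^8 ≡ 32, 95^16 ≡ 8, 95^32 ≡ 64, 95^64 ≡ 32 (mod 127).
Test 95^d mod 127 for each divisor d in increasing order:
95^1 ≡ 95
95^2 ≡ 8
95^3 = 95^2·95^1 ≡ 125
95^6 = 95^4·95^2 ≡ 4
95^7 = 95^4·95^2·95^1 ≡ 126
95^9 = 95^8·95^1 ≡ 119
95^14 = 95^8·95^4·95^2 ≡ 1  ← first divisor giving 1
The order is 14.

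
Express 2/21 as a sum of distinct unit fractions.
1/11 + 1/231

Greedy algorithm:
2/21: ceiling(21/2) = 11, use 1/11
1/231: ceiling(231/1) = 231, use 1/231
Result: 2/21 = 1/11 + 1/231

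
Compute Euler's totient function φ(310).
120

310 = 2 × 5 × 31
φ(n) = n × ∏(1 - 1/p) for each prime p dividing n
φ(310) = 310 × (1 - 1/2) × (1 - 1/5) × (1 - 1/31) = 120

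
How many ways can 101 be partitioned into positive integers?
214481126

p(n) counts ways to write n as a sum of positive integers (order ignored).
Euler's pentagonal recurrence: p(k) = p(k-1) + p(k-2) - p(k-5) - p(k-7) + p(k-12) + p(k-15) - ... (offsets j(3j∓1)/2, signs ++--, p(0)=1, p(<0)=0).
DP table for k = 0..100: p(0)=1, p(1)=1, p(2)=2, p(3)=3, p(4)=5, p(5)=7, p(6)=11, p(7)=15, p(8)=22, p(9)=30, p(10)=42, p(11)=56, p(12)=77, p(13)=101, p(14)=135, p(15)=176, p(16)=231, p(17)=297, p(18)=385, p(19)=490, p(20)=627, p(21)=792, p(22)=1002, p(23)=1255, p(24)=1575, p(25)=1958, p(26)=2436, p(27)=3010, p(28)=3718, p(29)=4565, p(30)=5604, p(31)=6842, p(32)=8349, p(33)=10143, p(34)=12310, p(35)=14883, p(36)=17977, p(37)=21637, p(38)=26015, p(39)=31185, p(40)=37338, p(41)=44583, p(42)=53174, p(43)=63261, p(44)=75175, p(45)=89134, p(46)=105558, p(47)=124754, p(48)=147273, p(49)=173525, p(50)=204226, p(51)=239943, p(52)=281589, p(53)=329931, p(54)=386155, p(55)=451276, p(56)=526823, p(57)=614154, p(58)=715220, p(59)=831820, p(60)=966467, p(61)=1121505, p(62)=1300156, p(63)=1505499, p(64)=1741630, p(65)=2012558, p(66)=2323520, p(67)=2679689, p(68)=3087735, p(69)=3554345, p(70)=4087968, p(71)=4697205, p(72)=5392783, p(73)=6185689, p(74)=7089500, p(75)=8118264, p(76)=9289091, p(77)=10619863, p(78)=12132164, p(79)=13848650, p(80)=15796476, p(81)=18004327, p(82)=20506255, p(83)=23338469, p(84)=26543660, p(85)=30167357, p(86)=34262962, p(87)=38887673, p(88)=44108109, p(89)=49995925, p(90)=56634173, p(91)=64112359, p(92)=72533807, p(93)=82010177, p(94)=92669720, p(95)=104651419, p(96)=118114304, p(97)=133230930, p(98)=150198136, p(99)=169229875, p(100)=190569292.
Final step: p(101) = p(100) + p(99) - p(96) - p(94) + p(89) + p(86) - p(79) - p(75) + p(66) + p(61) - p(50) - p(44) + p(31) + p(24) - p(9) - p(1)
= 190569292 + 169229875 - 118114304 - 92669720 + 49995925 + 34262962 - 13848650 - 8118264 + 2323520 + 1121505 - 204226 - 75175 + 6842 + 1575 - 30 - 1
= 214481126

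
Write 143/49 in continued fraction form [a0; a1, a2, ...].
[2; 1, 11, 4]

Euclidean algorithm steps:
143 = 2 × 49 + 45
49 = 1 × 45 + 4
45 = 11 × 4 + 1
4 = 4 × 1 + 0
Continued fraction: [2; 1, 11, 4]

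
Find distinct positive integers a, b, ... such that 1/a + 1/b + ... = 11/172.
1/16 + 1/688

Greedy algorithm:
11/172: ceiling(172/11) = 16, use 1/16
1/688: ceiling(688/1) = 688, use 1/688
Result: 11/172 = 1/16 + 1/688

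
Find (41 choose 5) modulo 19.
0

Using Lucas' theorem:
Write n=41 and k=5 in base 19:
n in base 19: [2, 3]
k in base 19: [0, 5]
C(41,5) mod 19 = ∏ C(n_i, k_i) mod 19
Digit binomials (mod 19): C(2,0) = 1; C(3,5) = 0 (k_i > n_i)
Product: 1 × 0 = 0 ≡ 0 (mod 19)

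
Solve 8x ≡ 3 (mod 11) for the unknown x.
x ≡ 10 (mod 11)

gcd(8, 11) = 1, which divides 3, so solutions exist.
Find 8^(-1) mod 11 by the extended Euclidean algorithm:
11 = 1 × 8 + 3  ⟹  3 = (1)·11 + (-1)·8
8 = 2 × 3 + 2  ⟹  2 = (-2)·11 + (3)·8
3 = 1 × 2 + 1  ⟹  1 = (3)·11 + (-4)·8
So (-4)·8 ≡ 1 (mod 11), i.e. 8^(-1) ≡ -4 ≡ 7 (mod 11).
x ≡ 7 × 3 = 21 ≡ 10 (mod 11).
Check: 8 × 10 = 80 ≡ 3 (mod 11).
Unique solution: x ≡ 10 (mod 11)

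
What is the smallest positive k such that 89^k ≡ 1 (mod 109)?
27

109 is prime, so ord(89) divides φ(109) = 108.
Divisors of 108: 1, 2, 3, 4, 6, 9, 12, 18, 27, 36, 54, 108.
Repeated squaring: 89^1 ≡ 89, 89^2 ≡ 73, 89^4 ≡ 97, 89^8 ≡ 35, 89^16 ≡ 26, 89^32 ≡ 22, 89^64 ≡ 48 (mod 109).
Test 89^d mod 109 for each divisor d in increasing order:
89^1 ≡ 89
89^2 ≡ 73
89^3 = 89^2·89^1 ≡ 66
89^4 ≡ 97
89^6 = 89^4·89^2 ≡ 105
89^9 = 89^8·89^1 ≡ 63
89^12 = 89^8·89^4 ≡ 16
89^18 = 89^16·89^2 ≡ 45
89^27 = 89^16·89^8·89^2·89^1 ≡ 1  ← first divisor giving 1
The order is 27.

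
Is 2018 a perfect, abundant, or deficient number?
deficient

Proper divisors of 2018: sum = 1 + 2 + 1009 = 1012
Since 1012 < 2018, 2018 is deficient.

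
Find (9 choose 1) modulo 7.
2

Using Lucas' theorem:
Write n=9 and k=1 in base 7:
n in base 7: [1, 2]
k in base 7: [0, 1]
C(9,1) mod 7 = ∏ C(n_i, k_i) mod 7
Digit binomials (mod 7): C(1,0) = 1; C(2,1) = 2
Product: 1 × 2 = 2 ≡ 2 (mod 7)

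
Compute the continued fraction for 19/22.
[0; 1, 6, 3]

Euclidean algorithm steps:
19 = 0 × 22 + 19
22 = 1 × 19 + 3
19 = 6 × 3 + 1
3 = 3 × 1 + 0
Continued fraction: [0; 1, 6, 3]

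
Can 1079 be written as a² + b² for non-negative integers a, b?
Not possible

Factorization: 1079 = 13 × 83
By Fermat: n is sum of two squares iff every prime p ≡ 3 (mod 4) appears to even power.
Prime(s) ≡ 3 (mod 4) with odd exponent: [(83, 1)]
Therefore 1079 cannot be expressed as a² + b².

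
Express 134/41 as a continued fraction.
[3; 3, 1, 2, 1, 2]

Euclidean algorithm steps:
134 = 3 × 41 + 11
41 = 3 × 11 + 8
11 = 1 × 8 + 3
8 = 2 × 3 + 2
3 = 1 × 2 + 1
2 = 2 × 1 + 0
Continued fraction: [3; 3, 1, 2, 1, 2]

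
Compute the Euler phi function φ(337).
336

337 = 337
φ(n) = n × ∏(1 - 1/p) for each prime p dividing n
φ(337) = 337 × (1 - 1/337) = 336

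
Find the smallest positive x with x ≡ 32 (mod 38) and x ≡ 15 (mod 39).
678

Using Chinese Remainder Theorem:
M = 38 × 39 = 1482
M1 = 39, M2 = 38
y1 = 39^(-1) mod 38 = 1
y2 = 38^(-1) mod 39 = 38
x = (32×39×1 + 15×38×38) mod 1482 = 678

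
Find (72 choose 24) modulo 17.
0

Using Lucas' theorem:
Write n=72 and k=24 in base 17:
n in base 17: [4, 4]
k in base 17: [1, 7]
C(72,24) mod 17 = ∏ C(n_i, k_i) mod 17
Digit binomials (mod 17): C(4,1) = 4; C(4,7) = 0 (k_i > n_i)
Product: 4 × 0 = 0 ≡ 0 (mod 17)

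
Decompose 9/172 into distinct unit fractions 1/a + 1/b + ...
1/20 + 1/430

Greedy algorithm:
9/172: ceiling(172/9) = 20, use 1/20
1/430: ceiling(430/1) = 430, use 1/430
Result: 9/172 = 1/20 + 1/430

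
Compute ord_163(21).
27

163 is prime, so ord(21) divides φ(163) = 162.
Divisors of 162: 1, 2, 3, 6, 9, 18, 27, 54, 81, 162.
Repeated squaring: 21^1 ≡ 21, 21^2 ≡ 115, 21^4 ≡ 22, 21^8 ≡ 158, 21^16 ≡ 25, 21^32 ≡ 136, 21^64 ≡ 77, 21^128 ≡ 61 (mod 163).
Test 21^d mod 163 for each divisor d in increasing order:
21^1 ≡ 21
21^2 ≡ 115
21^3 = 21^2·21^1 ≡ 133
21^6 = 21^4·21^2 ≡ 85
21^9 = 21^8·21^1 ≡ 58
21^18 = 21^16·21^2 ≡ 104
21^27 = 21^16·21^8·21^2·21^1 ≡ 1  ← first divisor giving 1
The order is 27.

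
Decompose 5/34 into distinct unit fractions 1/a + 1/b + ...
1/7 + 1/238

Greedy algorithm:
5/34: ceiling(34/5) = 7, use 1/7
1/238: ceiling(238/1) = 238, use 1/238
Result: 5/34 = 1/7 + 1/238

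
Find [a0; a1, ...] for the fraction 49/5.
[9; 1, 4]

Euclidean algorithm steps:
49 = 9 × 5 + 4
5 = 1 × 4 + 1
4 = 4 × 1 + 0
Continued fraction: [9; 1, 4]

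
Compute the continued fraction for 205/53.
[3; 1, 6, 1, 1, 3]

Euclidean algorithm steps:
205 = 3 × 53 + 46
53 = 1 × 46 + 7
46 = 6 × 7 + 4
7 = 1 × 4 + 3
4 = 1 × 3 + 1
3 = 3 × 1 + 0
Continued fraction: [3; 1, 6, 1, 1, 3]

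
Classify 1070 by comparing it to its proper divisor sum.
deficient

Proper divisors of 1070: sum = 1 + 2 + 5 + 10 + 107 + 214 + 535 = 874
Since 874 < 1070, 1070 is deficient.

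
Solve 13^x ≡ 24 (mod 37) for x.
19

Baby-step giant-step with step n = ⌈√37⌉ = 7.
Baby steps 13^j mod 37 (j:value) for j=0..6: 0:1, 1:13, 2:21, 3:14, 4:34, 5:35, 6:11.
Giant-step multiplier: 13^(-7) ≡ 13^(36-7) = 13^29 ≡ 22 (mod 37).
Giant steps γ_i = 24·22^i mod 37: γ_0=24, γ_1=10, γ_2=35 (in table at j=5).
x = i·n + j = 2·7 + 5 = 19.
Check: 13^19 ≡ 24 (mod 37).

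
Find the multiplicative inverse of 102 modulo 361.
315

gcd(102, 361) = 1, so the inverse exists.
Extended Euclidean algorithm on (361, 102):
361 = 3 × 102 + 55  ⟹  55 = (1)·361 + (-3)·102
102 = 1 × 55 + 47  ⟹  47 = (-1)·361 + (4)·102
55 = 1 × 47 + 8  ⟹  8 = (2)·361 + (-7)·102
47 = 5 × 8 + 7  ⟹  7 = (-11)·361 + (39)·102
8 = 1 × 7 + 1  ⟹  1 = (13)·361 + (-46)·102
So (-46)·102 ≡ 1 (mod 361), i.e. 102^(-1) ≡ -46 ≡ 315 (mod 361).
Check: 102 × 315 = 32130 ≡ 1 (mod 361)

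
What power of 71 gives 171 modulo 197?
120

Baby-step giant-step with step n = ⌈√197⌉ = 15.
Baby steps 71^j mod 197 (j:value) for j=0..14: 0:1, 1:71, 2:116, 3:159, 4:60, 5:123, 6:65, 7:84, 8:54, 9:91, 10:157, 11:115, 12:88, 13:141, 14:161.
Giant-step multiplier: 71^(-15) ≡ 71^(196-15) = 71^181 ≡ 79 (mod 197).
Giant steps γ_i = 171·79^i mod 197: γ_0=171, γ_1=113, γ_2=62, γ_3=170, γ_4=34, γ_5=125, γ_6=25, γ_7=5, γ_8=1 (in table at j=0).
x = i·n + j = 8·15 + 0 = 120.
Check: 71^120 ≡ 171 (mod 197).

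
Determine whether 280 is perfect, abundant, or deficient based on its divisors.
abundant

Proper divisors of 280: sum = 1 + 2 + 4 + 5 + 7 + 8 + 10 + 14 + 20 + 28 + 35 + 40 + 56 + 70 + 140 = 440
Since 440 > 280, 280 is abundant.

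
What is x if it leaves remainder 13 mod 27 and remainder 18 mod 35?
823

Using Chinese Remainder Theorem:
M = 27 × 35 = 945
M1 = 35, M2 = 27
y1 = 35^(-1) mod 27 = 17
y2 = 27^(-1) mod 35 = 13
x = (13×35×17 + 18×27×13) mod 945 = 823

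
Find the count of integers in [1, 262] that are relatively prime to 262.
130

262 = 2 × 131
φ(n) = n × ∏(1 - 1/p) for each prime p dividing n
φ(262) = 262 × (1 - 1/2) × (1 - 1/131) = 130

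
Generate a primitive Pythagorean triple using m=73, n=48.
(3025, 7008, 7633)

Euclid's formula: a = m² - n², b = 2mn, c = m² + n²
m = 73, n = 48
a = 73² - 48² = 5329 - 2304 = 3025
b = 2 × 73 × 48 = 7008
c = 73² + 48² = 5329 + 2304 = 7633
Verification: 3025² + 7008² = 9150625 + 49112064 = 58262689 = 7633² ✓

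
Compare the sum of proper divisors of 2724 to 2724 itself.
abundant

Proper divisors of 2724: sum = 1 + 2 + 3 + 4 + 6 + 12 + 227 + 454 + 681 + 908 + 1362 = 3660
Since 3660 > 2724, 2724 is abundant.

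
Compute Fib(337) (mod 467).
86

Matrix identity: Q^n = [[F_(n+1), F_n], [F_n, F_(n-1)]] with Q = [[1,1],[1,0]].
n = 337 = 101010001₂. Square-and-multiply, entries mod 467:
Q^1 = [[1,1],[1,0]]
Q^2 = (Q^1)² = [[2,1],[1,1]]
Q^5 = (Q^2)²·Q = [[8,5],[5,3]]
Q^10 = (Q^5)² = [[89,55],[55,34]]
Q^21 = (Q^10)²·Q = [[432,205],[205,227]]
Q^42 = (Q^21)² = [[286,132],[132,154]]
Q^84 = (Q^42)² = [[216,172],[172,44]]
Q^168 = (Q^84)² = [[119,355],[355,231]]
Q^337 = (Q^168)²·Q = [[114,86],[86,28]]
F_337 mod 467 = Q^337[0][1] = 86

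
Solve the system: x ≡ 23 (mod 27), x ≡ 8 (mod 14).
50

Using Chinese Remainder Theorem:
M = 27 × 14 = 378
M1 = 14, M2 = 27
y1 = 14^(-1) mod 27 = 2
y2 = 27^(-1) mod 14 = 13
x = (23×14×2 + 8×27×13) mod 378 = 50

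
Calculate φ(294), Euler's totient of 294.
84

294 = 2 × 3 × 7^2
φ(n) = n × ∏(1 - 1/p) for each prime p dividing n
φ(294) = 294 × (1 - 1/2) × (1 - 1/3) × (1 - 1/7) = 84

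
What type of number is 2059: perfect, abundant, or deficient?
deficient

Proper divisors of 2059: sum = 1 + 29 + 71 = 101
Since 101 < 2059, 2059 is deficient.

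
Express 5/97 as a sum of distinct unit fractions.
1/20 + 1/647 + 1/1255180

Greedy algorithm:
5/97: ceiling(97/5) = 20, use 1/20
3/1940: ceiling(1940/3) = 647, use 1/647
1/1255180: ceiling(1255180/1) = 1255180, use 1/1255180
Result: 5/97 = 1/20 + 1/647 + 1/1255180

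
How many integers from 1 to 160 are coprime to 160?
64

160 = 2^5 × 5
φ(n) = n × ∏(1 - 1/p) for each prime p dividing n
φ(160) = 160 × (1 - 1/2) × (1 - 1/5) = 64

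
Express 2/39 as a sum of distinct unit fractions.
1/20 + 1/780

Greedy algorithm:
2/39: ceiling(39/2) = 20, use 1/20
1/780: ceiling(780/1) = 780, use 1/780
Result: 2/39 = 1/20 + 1/780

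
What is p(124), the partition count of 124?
2841940500

p(n) counts ways to write n as a sum of positive integers (order ignored).
Euler's pentagonal recurrence: p(k) = p(k-1) + p(k-2) - p(k-5) - p(k-7) + p(k-12) + p(k-15) - ... (offsets j(3j∓1)/2, signs ++--, p(0)=1, p(<0)=0).
DP table for k = 0..123: p(0)=1, p(1)=1, p(2)=2, p(3)=3, p(4)=5, p(5)=7, p(6)=11, p(7)=15, p(8)=22, p(9)=30, p(10)=42, p(11)=56, p(12)=77, p(13)=101, p(14)=135, p(15)=176, p(16)=231, p(17)=297, p(18)=385, p(19)=490, p(20)=627, p(21)=792, p(22)=1002, p(23)=1255, p(24)=1575, p(25)=1958, p(26)=2436, p(27)=3010, p(28)=3718, p(29)=4565, p(30)=5604, p(31)=6842, p(32)=8349, p(33)=10143, p(34)=12310, p(35)=14883, p(36)=17977, p(37)=21637, p(38)=26015, p(39)=31185, p(40)=37338, p(41)=44583, p(42)=53174, p(43)=63261, p(44)=75175, p(45)=89134, p(46)=105558, p(47)=124754, p(48)=147273, p(49)=173525, p(50)=204226, p(51)=239943, p(52)=281589, p(53)=329931, p(54)=386155, p(55)=451276, p(56)=526823, p(57)=614154, p(58)=715220, p(59)=831820, p(60)=966467, p(61)=1121505, p(62)=1300156, p(63)=1505499, p(64)=1741630, p(65)=2012558, p(66)=2323520, p(67)=2679689, p(68)=3087735, p(69)=3554345, p(70)=4087968, p(71)=4697205, p(72)=5392783, p(73)=6185689, p(74)=7089500, p(75)=8118264, p(76)=9289091, p(77)=10619863, p(78)=12132164, p(79)=13848650, p(80)=15796476, p(81)=18004327, p(82)=20506255, p(83)=23338469, p(84)=26543660, p(85)=30167357, p(86)=34262962, p(87)=38887673, p(88)=44108109, p(89)=49995925, p(90)=56634173, p(91)=64112359, p(92)=72533807, p(93)=82010177, p(94)=92669720, p(95)=104651419, p(96)=118114304, p(97)=133230930, p(98)=150198136, p(99)=169229875, p(100)=190569292, p(101)=214481126, p(102)=241265379, p(103)=271248950, p(104)=304801365, p(105)=342325709, p(106)=384276336, p(107)=431149389, p(108)=483502844, p(109)=541946240, p(110)=607163746, p(111)=679903203, p(112)=761002156, p(113)=851376628, p(114)=952050665, p(115)=1064144451, p(116)=1188908248, p(117)=1327710076, p(118)=1482074143, p(119)=1653668665, p(120)=1844349560, p(121)=2056148051, p(122)=2291320912, p(123)=2552338241.
Final step: p(124) = p(123) + p(122) - p(119) - p(117) + p(112) + p(109) - p(102) - p(98) + p(89) + p(84) - p(73) - p(67) + p(54) + p(47) - p(32) - p(24) + p(7)
= 2552338241 + 2291320912 - 1653668665 - 1327710076 + 761002156 + 541946240 - 241265379 - 150198136 + 49995925 + 26543660 - 6185689 - 2679689 + 386155 + 124754 - 8349 - 1575 + 15
= 2841940500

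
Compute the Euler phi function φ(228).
72

228 = 2^2 × 3 × 19
φ(n) = n × ∏(1 - 1/p) for each prime p dividing n
φ(228) = 228 × (1 - 1/2) × (1 - 1/3) × (1 - 1/19) = 72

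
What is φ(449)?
448

449 = 449
φ(n) = n × ∏(1 - 1/p) for each prime p dividing n
φ(449) = 449 × (1 - 1/449) = 448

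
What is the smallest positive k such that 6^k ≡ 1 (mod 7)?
2

7 is prime, so ord(6) divides φ(7) = 6.
Divisors of 6: 1, 2, 3, 6.
Repeated squaring: 6^1 ≡ 6, 6^2 ≡ 1, 6^4 ≡ 1 (mod 7).
Test 6^d mod 7 for each divisor d in increasing order:
6^1 ≡ 6
6^2 ≡ 1  ← first divisor giving 1
The order is 2.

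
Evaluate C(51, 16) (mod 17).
0

Using Lucas' theorem:
Write n=51 and k=16 in base 17:
n in base 17: [3, 0]
k in base 17: [0, 16]
C(51,16) mod 17 = ∏ C(n_i, k_i) mod 17
Digit binomials (mod 17): C(3,0) = 1; C(0,16) = 0 (k_i > n_i)
Product: 1 × 0 = 0 ≡ 0 (mod 17)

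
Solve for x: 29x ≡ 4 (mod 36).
x ≡ 20 (mod 36)

gcd(29, 36) = 1, which divides 4, so solutions exist.
Find 29^(-1) mod 36 by the extended Euclidean algorithm:
36 = 1 × 29 + 7  ⟹  7 = (1)·36 + (-1)·29
29 = 4 × 7 + 1  ⟹  1 = (-4)·36 + (5)·29
So (5)·29 ≡ 1 (mod 36), i.e. 29^(-1) ≡ 5 (mod 36).
x ≡ 5 × 4 = 20 ≡ 20 (mod 36).
Check: 29 × 20 = 580 ≡ 4 (mod 36).
Unique solution: x ≡ 20 (mod 36)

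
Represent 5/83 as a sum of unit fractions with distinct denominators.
1/17 + 1/706 + 1/996166

Greedy algorithm:
5/83: ceiling(83/5) = 17, use 1/17
2/1411: ceiling(1411/2) = 706, use 1/706
1/996166: ceiling(996166/1) = 996166, use 1/996166
Result: 5/83 = 1/17 + 1/706 + 1/996166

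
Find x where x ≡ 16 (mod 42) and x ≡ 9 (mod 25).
184

Using Chinese Remainder Theorem:
M = 42 × 25 = 1050
M1 = 25, M2 = 42
y1 = 25^(-1) mod 42 = 37
y2 = 42^(-1) mod 25 = 3
x = (16×25×37 + 9×42×3) mod 1050 = 184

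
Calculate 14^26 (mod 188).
112

Repeated squaring. Binary of 26 = 11010.
14^1 ≡ 14 (mod 188); 14^2 ≡ 8 (mod 188); 14^4 ≡ 64 (mod 188); 14^8 ≡ 148 (mod 188); 14^16 ≡ 96 (mod 188)
14^26 = 14^2 × 14^8 × 14^16 ≡ 112 (mod 188)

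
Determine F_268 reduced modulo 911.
767

Matrix identity: Q^n = [[F_(n+1), F_n], [F_n, F_(n-1)]] with Q = [[1,1],[1,0]].
n = 268 = 100001100₂. Square-and-multiply, entries mod 911:
Q^1 = [[1,1],[1,0]]
Q^2 = (Q^1)² = [[2,1],[1,1]]
Q^4 = (Q^2)² = [[5,3],[3,2]]
Q^8 = (Q^4)² = [[34,21],[21,13]]
Q^16 = (Q^8)² = [[686,76],[76,610]]
Q^33 = (Q^16)²·Q = [[27,830],[830,108]]
Q^67 = (Q^33)²·Q = [[910,2],[2,908]]
Q^134 = (Q^67)² = [[5,903],[903,13]]
Q^268 = (Q^134)² = [[89,767],[767,233]]
F_268 mod 911 = Q^268[0][1] = 767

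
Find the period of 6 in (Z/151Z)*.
150

151 is prime, so ord(6) divides φ(151) = 150.
Divisors of 150: 1, 2, 3, 5, 6, 10, 15, 25, 30, 50, 75, 150.
Repeated squaring: 6^1 ≡ 6, 6^2 ≡ 36, 6^4 ≡ 88, 6^8 ≡ 43, 6^16 ≡ 37, 6^32 ≡ 10, 6^64 ≡ 100, 6^128 ≡ 34 (mod 151).
Test 6^d mod 151 for each divisor d in increasing order:
6^1 ≡ 6
6^2 ≡ 36
6^3 = 6^2·6^1 ≡ 65
6^5 = 6^4·6^1 ≡ 75
6^6 = 6^4·6^2 ≡ 148
6^10 = 6^8·6^2 ≡ 38
6^15 = 6^8·6^4·6^2·6^1 ≡ 132
6^25 = 6^16·6^8·6^1 ≡ 33
6^30 = 6^16·6^8·6^4·6^2 ≡ 59
6^50 = 6^32·6^16·6^2 ≡ 32
6^75 = 6^64·6^8·6^2·6^1 ≡ 150
6^150 = 6^128·6^16·6^4·6^2 ≡ 1  ← first divisor giving 1
The order is 150.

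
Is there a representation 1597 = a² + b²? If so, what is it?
21² + 34² (a=21, b=34)

Factorization: 1597 = 1597
By Fermat: n is sum of two squares iff every prime p ≡ 3 (mod 4) appears to even power.
All primes ≡ 3 (mod 4) appear to even power.
Search a = 0, 1, 2, … for 1597 - a² a perfect square: first hit at a = 21: 1597 - 441 = 1156 = 34².
1597 = 21² + 34² = 441 + 1156 ✓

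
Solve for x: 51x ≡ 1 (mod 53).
26

gcd(51, 53) = 1, so the inverse exists.
Extended Euclidean algorithm on (53, 51):
53 = 1 × 51 + 2  ⟹  2 = (1)·53 + (-1)·51
51 = 25 × 2 + 1  ⟹  1 = (-25)·53 + (26)·51
So (26)·51 ≡ 1 (mod 53), i.e. 51^(-1) ≡ 26 (mod 53).
Check: 51 × 26 = 1326 ≡ 1 (mod 53)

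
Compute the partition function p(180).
684957390936

p(n) counts ways to write n as a sum of positive integers (order ignored).
Euler's pentagonal recurrence: p(k) = p(k-1) + p(k-2) - p(k-5) - p(k-7) + p(k-12) + p(k-15) - ... (offsets j(3j∓1)/2, signs ++--, p(0)=1, p(<0)=0).
DP table for k = 0..179: p(0)=1, p(1)=1, p(2)=2, p(3)=3, p(4)=5, p(5)=7, p(6)=11, p(7)=15, p(8)=22, p(9)=30, p(10)=42, p(11)=56, p(12)=77, p(13)=101, p(14)=135, p(15)=176, p(16)=231, p(17)=297, p(18)=385, p(19)=490, p(20)=627, p(21)=792, p(22)=1002, p(23)=1255, p(24)=1575, p(25)=1958, p(26)=2436, p(27)=3010, p(28)=3718, p(29)=4565, p(30)=5604, p(31)=6842, p(32)=8349, p(33)=10143, p(34)=12310, p(35)=14883, p(36)=17977, p(37)=21637, p(38)=26015, p(39)=31185, p(40)=37338, p(41)=44583, p(42)=53174, p(43)=63261, p(44)=75175, p(45)=89134, p(46)=105558, p(47)=124754, p(48)=147273, p(49)=173525, p(50)=204226, p(51)=239943, p(52)=281589, p(53)=329931, p(54)=386155, p(55)=451276, p(56)=526823, p(57)=614154, p(58)=715220, p(59)=831820, p(60)=966467, p(61)=1121505, p(62)=1300156, p(63)=1505499, p(64)=1741630, p(65)=2012558, p(66)=2323520, p(67)=2679689, p(68)=3087735, p(69)=3554345, p(70)=4087968, p(71)=4697205, p(72)=5392783, p(73)=6185689, p(74)=7089500, p(75)=8118264, p(76)=9289091, p(77)=10619863, p(78)=12132164, p(79)=13848650, p(80)=15796476, p(81)=18004327, p(82)=20506255, p(83)=23338469, p(84)=26543660, p(85)=30167357, p(86)=34262962, p(87)=38887673, p(88)=44108109, p(89)=49995925, p(90)=56634173, p(91)=64112359, p(92)=72533807, p(93)=82010177, p(94)=92669720, p(95)=104651419, p(96)=118114304, p(97)=133230930, p(98)=150198136, p(99)=169229875, p(100)=190569292, p(101)=214481126, p(102)=241265379, p(103)=271248950, p(104)=304801365, p(105)=342325709, p(106)=384276336, p(107)=431149389, p(108)=483502844, p(109)=541946240, p(110)=607163746, p(111)=679903203, p(112)=761002156, p(113)=851376628, p(114)=952050665, p(115)=1064144451, p(116)=1188908248, p(117)=1327710076, p(118)=1482074143, p(119)=1653668665, p(120)=1844349560, p(121)=2056148051, p(122)=2291320912, p(123)=2552338241, p(124)=2841940500, p(125)=3163127352, p(126)=3519222692, p(127)=3913864295, p(128)=4351078600, p(129)=4835271870, p(130)=5371315400, p(131)=5964539504, p(132)=6620830889, p(133)=7346629512, p(134)=8149040695, p(135)=9035836076, p(136)=10015581680, p(137)=11097645016, p(138)=12292341831, p(139)=13610949895, p(140)=15065878135, p(141)=16670689208, p(142)=18440293320, p(143)=20390982757, p(144)=22540654445, p(145)=24908858009, p(146)=27517052599, p(147)=30388671978, p(148)=33549419497, p(149)=37027355200, p(150)=40853235313, p(151)=45060624582, p(152)=49686288421, p(153)=54770336324, p(154)=60356673280, p(155)=66493182097, p(156)=73232243759, p(157)=80630964769, p(158)=88751778802, p(159)=97662728555, p(160)=107438159466, p(161)=118159068427, p(162)=129913904637, p(163)=142798995930, p(164)=156919475295, p(165)=172389800255, p(166)=189334822579, p(167)=207890420102, p(168)=228204732751, p(169)=250438925115, p(170)=274768617130, p(171)=301384802048, p(172)=330495499613, p(173)=362326859895, p(174)=397125074750, p(175)=435157697830, p(176)=476715857290, p(177)=522115831195, p(178)=571701605655, p(179)=625846753120.
Final step: p(180) = p(179) + p(178) - p(175) - p(173) + p(168) + p(165) - p(158) - p(154) + p(145) + p(140) - p(129) - p(123) + p(110) + p(103) - p(88) - p(80) + p(63) + p(54) - p(35) - p(25) + p(4)
= 625846753120 + 571701605655 - 435157697830 - 362326859895 + 228204732751 + 172389800255 - 88751778802 - 60356673280 + 24908858009 + 15065878135 - 4835271870 - 2552338241 + 607163746 + 271248950 - 44108109 - 15796476 + 1505499 + 386155 - 14883 - 1958 + 5
= 684957390936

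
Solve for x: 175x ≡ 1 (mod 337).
52

gcd(175, 337) = 1, so the inverse exists.
Extended Euclidean algorithm on (337, 175):
337 = 1 × 175 + 162  ⟹  162 = (1)·337 + (-1)·175
175 = 1 × 162 + 13  ⟹  13 = (-1)·337 + (2)·175
162 = 12 × 13 + 6  ⟹  6 = (13)·337 + (-25)·175
13 = 2 × 6 + 1  ⟹  1 = (-27)·337 + (52)·175
So (52)·175 ≡ 1 (mod 337), i.e. 175^(-1) ≡ 52 (mod 337).
Check: 175 × 52 = 9100 ≡ 1 (mod 337)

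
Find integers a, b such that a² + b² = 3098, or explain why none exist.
17² + 53² (a=17, b=53)

Factorization: 3098 = 2 × 1549
By Fermat: n is sum of two squares iff every prime p ≡ 3 (mod 4) appears to even power.
All primes ≡ 3 (mod 4) appear to even power.
Search a = 0, 1, 2, … for 3098 - a² a perfect square: first hit at a = 17: 3098 - 289 = 2809 = 53².
3098 = 17² + 53² = 289 + 2809 ✓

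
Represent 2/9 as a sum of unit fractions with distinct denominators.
1/5 + 1/45

Greedy algorithm:
2/9: ceiling(9/2) = 5, use 1/5
1/45: ceiling(45/1) = 45, use 1/45
Result: 2/9 = 1/5 + 1/45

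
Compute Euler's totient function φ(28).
12

28 = 2^2 × 7
φ(n) = n × ∏(1 - 1/p) for each prime p dividing n
φ(28) = 28 × (1 - 1/2) × (1 - 1/7) = 12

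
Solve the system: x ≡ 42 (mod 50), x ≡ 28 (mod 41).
192

Using Chinese Remainder Theorem:
M = 50 × 41 = 2050
M1 = 41, M2 = 50
y1 = 41^(-1) mod 50 = 11
y2 = 50^(-1) mod 41 = 32
x = (42×41×11 + 28×50×32) mod 2050 = 192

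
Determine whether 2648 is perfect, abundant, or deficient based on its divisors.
deficient

Proper divisors of 2648: sum = 1 + 2 + 4 + 8 + 331 + 662 + 1324 = 2332
Since 2332 < 2648, 2648 is deficient.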